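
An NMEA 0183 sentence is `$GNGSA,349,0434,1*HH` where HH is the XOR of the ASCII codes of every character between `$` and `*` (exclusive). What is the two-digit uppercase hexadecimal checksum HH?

XOR the ASCII codes of the payload characters:
  'G' = 0x47 → acc = 0x47
  'N' = 0x4E → acc = 0x09
  'G' = 0x47 → acc = 0x4E
  'S' = 0x53 → acc = 0x1D
  'A' = 0x41 → acc = 0x5C
  ',' = 0x2C → acc = 0x70
  '3' = 0x33 → acc = 0x43
  '4' = 0x34 → acc = 0x77
  '9' = 0x39 → acc = 0x4E
  ',' = 0x2C → acc = 0x62
  '0' = 0x30 → acc = 0x52
  '4' = 0x34 → acc = 0x66
  '3' = 0x33 → acc = 0x55
  '4' = 0x34 → acc = 0x61
  ',' = 0x2C → acc = 0x4D
  '1' = 0x31 → acc = 0x7C
Checksum = 0x7C.

7C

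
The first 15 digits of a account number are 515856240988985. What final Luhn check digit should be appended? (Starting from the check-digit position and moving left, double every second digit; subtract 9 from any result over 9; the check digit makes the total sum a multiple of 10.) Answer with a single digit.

2

Partial digits right→left: 5 8 9 8 8 9 0 4 2 6 5 8 5 1 5
Double every second digit counting from the check-digit position (so the 1st, 3rd, 5th, ... of the partial from the right).
  doubled (with −9 where >9): 1 9 7 0 4 1 1 1 → sum 24
  kept as-is: 8 8 9 4 6 8 1 → sum 44
Total = 24 + 44 = 68.
Check digit = (10 − (68 mod 10)) mod 10 = 2.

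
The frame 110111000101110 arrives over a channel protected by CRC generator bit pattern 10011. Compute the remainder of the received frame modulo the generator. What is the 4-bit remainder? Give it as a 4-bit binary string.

Modulo-2 division of 110111000101110 by 10011:
  pos 0: 11011 XOR 10011 = 01000
  pos 1: 10001 XOR 10011 = 00010
  pos 4: 10000 XOR 10011 = 00011
  pos 7: 11101 XOR 10011 = 01110
  pos 8: 11101 XOR 10011 = 01110
  pos 9: 11101 XOR 10011 = 01110
  pos 10: 11100 XOR 10011 = 01111
Remainder = 1111 (nonzero — an error is detected).

1111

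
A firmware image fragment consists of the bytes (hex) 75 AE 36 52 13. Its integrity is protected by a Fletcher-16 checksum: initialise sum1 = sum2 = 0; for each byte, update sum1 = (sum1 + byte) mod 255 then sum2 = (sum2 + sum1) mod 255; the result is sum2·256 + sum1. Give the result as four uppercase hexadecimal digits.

60BF

Running sums (mod 255):
  after byte 0 (75): sum1=117, sum2=117
  after byte 1 (AE): sum1=36, sum2=153
  after byte 2 (36): sum1=90, sum2=243
  after byte 3 (52): sum1=172, sum2=160
  after byte 4 (13): sum1=191, sum2=96
Checksum = sum2·256 + sum1 = 96·256 + 191 = 24767 = 0x60BF.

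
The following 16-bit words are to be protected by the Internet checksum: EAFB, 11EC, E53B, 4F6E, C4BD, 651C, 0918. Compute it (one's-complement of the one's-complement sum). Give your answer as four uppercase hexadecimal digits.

9B7B

One's-complement addition (fold any carry out of bit 15 back into bit 0):
  0xEAFB + 0x11EC = 0x0FCE7
  0xFCE7 + 0xE53B = 0x1E222 → wrap carry → 0xE223
  0xE223 + 0x4F6E = 0x13191 → wrap carry → 0x3192
  0x3192 + 0xC4BD = 0x0F64F
  0xF64F + 0x651C = 0x15B6B → wrap carry → 0x5B6C
  0x5B6C + 0x0918 = 0x06484
One's-complement sum = 0x6484.
Checksum = ~0x6484 & 0xFFFF = 0x9B7B.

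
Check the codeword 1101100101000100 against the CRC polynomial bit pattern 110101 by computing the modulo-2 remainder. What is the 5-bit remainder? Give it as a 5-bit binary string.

00100

Modulo-2 division of 1101100101000100 by 110101:
  pos 0: 110110 XOR 110101 = 000011
  pos 4: 110101 XOR 110101 = 000000
Remainder = 00100 (nonzero — an error is detected).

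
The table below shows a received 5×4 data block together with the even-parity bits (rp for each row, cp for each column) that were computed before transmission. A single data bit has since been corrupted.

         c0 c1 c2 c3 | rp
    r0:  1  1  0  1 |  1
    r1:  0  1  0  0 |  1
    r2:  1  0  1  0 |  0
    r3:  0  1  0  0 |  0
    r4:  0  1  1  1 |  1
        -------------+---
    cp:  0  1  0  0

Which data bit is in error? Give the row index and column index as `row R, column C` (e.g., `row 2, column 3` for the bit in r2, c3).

row 3, column 1

Recompute each row's even parity and compare to rp:
  r0: data parity 1, sent rp 1 → ok
  r1: data parity 1, sent rp 1 → ok
  r2: data parity 0, sent rp 0 → ok
  r3: data parity 1, sent rp 0 → mismatch
  r4: data parity 1, sent rp 1 → ok
Recompute each column's even parity and compare to cp:
  c0: data parity 0, sent cp 0 → ok
  c1: data parity 0, sent cp 1 → mismatch
  c2: data parity 0, sent cp 0 → ok
  c3: data parity 0, sent cp 0 → ok
Exactly one row (r3) and one column (c1) fail → the flipped bit is at their intersection.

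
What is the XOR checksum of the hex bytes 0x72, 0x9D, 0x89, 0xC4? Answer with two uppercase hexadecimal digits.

A2

XOR the bytes together:
  start with 0x72
  0x72 ⊕ 0x9D = 0xEF
  0xEF ⊕ 0x89 = 0x66
  0x66 ⊕ 0xC4 = 0xA2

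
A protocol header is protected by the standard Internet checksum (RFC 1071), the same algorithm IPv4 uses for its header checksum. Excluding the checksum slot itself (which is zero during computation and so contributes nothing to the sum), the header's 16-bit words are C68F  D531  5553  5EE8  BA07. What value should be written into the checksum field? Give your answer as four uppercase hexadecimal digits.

One's-complement addition (fold any carry out of bit 15 back into bit 0):
  0xC68F + 0xD531 = 0x19BC0 → wrap carry → 0x9BC1
  0x9BC1 + 0x5553 = 0x0F114
  0xF114 + 0x5EE8 = 0x14FFC → wrap carry → 0x4FFD
  0x4FFD + 0xBA07 = 0x10A04 → wrap carry → 0x0A05
One's-complement sum = 0x0A05.
Checksum = ~0x0A05 & 0xFFFF = 0xF5FA.

F5FA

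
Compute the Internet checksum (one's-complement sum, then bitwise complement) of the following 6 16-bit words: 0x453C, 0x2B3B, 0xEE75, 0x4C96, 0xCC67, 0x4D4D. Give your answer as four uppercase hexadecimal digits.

One's-complement addition (fold any carry out of bit 15 back into bit 0):
  0x453C + 0x2B3B = 0x07077
  0x7077 + 0xEE75 = 0x15EEC → wrap carry → 0x5EED
  0x5EED + 0x4C96 = 0x0AB83
  0xAB83 + 0xCC67 = 0x177EA → wrap carry → 0x77EB
  0x77EB + 0x4D4D = 0x0C538
One's-complement sum = 0xC538.
Checksum = ~0xC538 & 0xFFFF = 0x3AC7.

3AC7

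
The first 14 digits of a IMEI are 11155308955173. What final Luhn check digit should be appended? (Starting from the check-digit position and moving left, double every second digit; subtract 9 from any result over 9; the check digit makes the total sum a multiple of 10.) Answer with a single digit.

7

Partial digits right→left: 3 7 1 5 5 9 8 0 3 5 5 1 1 1
Double every second digit counting from the check-digit position (so the 1st, 3rd, 5th, ... of the partial from the right).
  doubled (with −9 where >9): 6 2 1 7 6 1 2 → sum 25
  kept as-is: 7 5 9 0 5 1 1 → sum 28
Total = 25 + 28 = 53.
Check digit = (10 − (53 mod 10)) mod 10 = 7.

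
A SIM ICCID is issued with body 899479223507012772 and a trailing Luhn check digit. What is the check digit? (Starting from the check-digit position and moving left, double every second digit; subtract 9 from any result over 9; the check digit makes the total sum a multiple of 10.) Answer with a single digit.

Partial digits right→left: 2 7 7 2 1 0 7 0 5 3 2 2 9 7 4 9 9 8
Double every second digit counting from the check-digit position (so the 1st, 3rd, 5th, ... of the partial from the right).
  doubled (with −9 where >9): 4 5 2 5 1 4 9 8 9 → sum 47
  kept as-is: 7 2 0 0 3 2 7 9 8 → sum 38
Total = 47 + 38 = 85.
Check digit = (10 − (85 mod 10)) mod 10 = 5.

5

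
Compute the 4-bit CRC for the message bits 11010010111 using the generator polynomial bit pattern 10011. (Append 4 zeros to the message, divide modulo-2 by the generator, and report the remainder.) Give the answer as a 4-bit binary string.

Append 4 zeros: 110100101110000. Divide by 10011 (XOR where the leading bit is 1):
  pos 0: 11010 XOR 10011 = 01001
  pos 1: 10010 XOR 10011 = 00001
  pos 5: 11011 XOR 10011 = 01000
  pos 6: 10001 XOR 10011 = 00010
  pos 9: 10000 XOR 10011 = 00011
Remainder (last 4 bits) = 0110. This is the CRC / FCS.

0110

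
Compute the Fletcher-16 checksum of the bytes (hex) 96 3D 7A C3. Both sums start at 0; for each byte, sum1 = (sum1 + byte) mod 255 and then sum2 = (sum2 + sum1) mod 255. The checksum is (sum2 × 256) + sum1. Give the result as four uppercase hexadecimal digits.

CA12

Running sums (mod 255):
  after byte 0 (96): sum1=150, sum2=150
  after byte 1 (3D): sum1=211, sum2=106
  after byte 2 (7A): sum1=78, sum2=184
  after byte 3 (C3): sum1=18, sum2=202
Checksum = sum2·256 + sum1 = 202·256 + 18 = 51730 = 0xCA12.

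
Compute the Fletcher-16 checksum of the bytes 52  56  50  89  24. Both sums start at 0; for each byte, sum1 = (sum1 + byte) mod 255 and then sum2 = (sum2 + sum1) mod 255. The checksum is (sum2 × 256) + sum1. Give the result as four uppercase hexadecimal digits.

Running sums (mod 255):
  after byte 0 (52): sum1=52, sum2=52
  after byte 1 (56): sum1=108, sum2=160
  after byte 2 (50): sum1=158, sum2=63
  after byte 3 (89): sum1=247, sum2=55
  after byte 4 (24): sum1=16, sum2=71
Checksum = sum2·256 + sum1 = 71·256 + 16 = 18192 = 0x4710.

4710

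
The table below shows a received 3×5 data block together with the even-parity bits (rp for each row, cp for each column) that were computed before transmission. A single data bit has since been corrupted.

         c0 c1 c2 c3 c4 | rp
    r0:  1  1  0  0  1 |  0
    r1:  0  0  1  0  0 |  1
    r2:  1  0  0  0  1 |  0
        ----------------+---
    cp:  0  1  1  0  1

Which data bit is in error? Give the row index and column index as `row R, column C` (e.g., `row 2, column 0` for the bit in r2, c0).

Recompute each row's even parity and compare to rp:
  r0: data parity 1, sent rp 0 → mismatch
  r1: data parity 1, sent rp 1 → ok
  r2: data parity 0, sent rp 0 → ok
Recompute each column's even parity and compare to cp:
  c0: data parity 0, sent cp 0 → ok
  c1: data parity 1, sent cp 1 → ok
  c2: data parity 1, sent cp 1 → ok
  c3: data parity 0, sent cp 0 → ok
  c4: data parity 0, sent cp 1 → mismatch
Exactly one row (r0) and one column (c4) fail → the flipped bit is at their intersection.

row 0, column 4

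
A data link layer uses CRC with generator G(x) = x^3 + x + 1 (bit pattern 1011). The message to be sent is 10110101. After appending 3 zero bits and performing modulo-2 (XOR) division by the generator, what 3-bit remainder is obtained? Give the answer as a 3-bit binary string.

Append 3 zeros: 10110101000. Divide by 1011 (XOR where the leading bit is 1):
  pos 0: 1011 XOR 1011 = 0000
  pos 5: 1010 XOR 1011 = 0001
Remainder (last 3 bits) = 100. This is the CRC / FCS.

100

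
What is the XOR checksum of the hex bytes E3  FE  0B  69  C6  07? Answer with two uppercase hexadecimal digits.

BE

XOR the bytes together:
  start with 0xE3
  0xE3 ⊕ 0xFE = 0x1D
  0x1D ⊕ 0x0B = 0x16
  0x16 ⊕ 0x69 = 0x7F
  0x7F ⊕ 0xC6 = 0xB9
  0xB9 ⊕ 0x07 = 0xBE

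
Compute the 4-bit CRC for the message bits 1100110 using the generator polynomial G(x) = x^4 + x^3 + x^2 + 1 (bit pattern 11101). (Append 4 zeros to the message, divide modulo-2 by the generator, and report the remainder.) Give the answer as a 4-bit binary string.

0101

Append 4 zeros: 11001100000. Divide by 11101 (XOR where the leading bit is 1):
  pos 0: 11001 XOR 11101 = 00100
  pos 2: 10010 XOR 11101 = 01111
  pos 3: 11110 XOR 11101 = 00011
  pos 6: 11000 XOR 11101 = 00101
Remainder (last 4 bits) = 0101. This is the CRC / FCS.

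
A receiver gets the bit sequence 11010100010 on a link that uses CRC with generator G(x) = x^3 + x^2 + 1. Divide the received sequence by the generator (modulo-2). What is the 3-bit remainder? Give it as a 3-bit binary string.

Modulo-2 division of 11010100010 by 1101:
  pos 0: 1101 XOR 1101 = 0000
  pos 5: 1000 XOR 1101 = 0101
  pos 6: 1011 XOR 1101 = 0110
  pos 7: 1100 XOR 1101 = 0001
Remainder = 001 (nonzero — an error is detected).

001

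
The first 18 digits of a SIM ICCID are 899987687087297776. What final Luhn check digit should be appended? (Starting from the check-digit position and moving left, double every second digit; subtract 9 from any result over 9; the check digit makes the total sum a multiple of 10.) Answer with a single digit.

6

Partial digits right→left: 6 7 7 7 9 2 7 8 0 7 8 6 7 8 9 9 9 8
Double every second digit counting from the check-digit position (so the 1st, 3rd, 5th, ... of the partial from the right).
  doubled (with −9 where >9): 3 5 9 5 0 7 5 9 9 → sum 52
  kept as-is: 7 7 2 8 7 6 8 9 8 → sum 62
Total = 52 + 62 = 114.
Check digit = (10 − (114 mod 10)) mod 10 = 6.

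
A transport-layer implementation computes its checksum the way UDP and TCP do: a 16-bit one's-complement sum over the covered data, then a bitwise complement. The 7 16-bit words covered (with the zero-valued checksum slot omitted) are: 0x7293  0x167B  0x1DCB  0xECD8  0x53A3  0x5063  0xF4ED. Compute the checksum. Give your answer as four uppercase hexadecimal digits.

D358

One's-complement addition (fold any carry out of bit 15 back into bit 0):
  0x7293 + 0x167B = 0x0890E
  0x890E + 0x1DCB = 0x0A6D9
  0xA6D9 + 0xECD8 = 0x193B1 → wrap carry → 0x93B2
  0x93B2 + 0x53A3 = 0x0E755
  0xE755 + 0x5063 = 0x137B8 → wrap carry → 0x37B9
  0x37B9 + 0xF4ED = 0x12CA6 → wrap carry → 0x2CA7
One's-complement sum = 0x2CA7.
Checksum = ~0x2CA7 & 0xFFFF = 0xD358.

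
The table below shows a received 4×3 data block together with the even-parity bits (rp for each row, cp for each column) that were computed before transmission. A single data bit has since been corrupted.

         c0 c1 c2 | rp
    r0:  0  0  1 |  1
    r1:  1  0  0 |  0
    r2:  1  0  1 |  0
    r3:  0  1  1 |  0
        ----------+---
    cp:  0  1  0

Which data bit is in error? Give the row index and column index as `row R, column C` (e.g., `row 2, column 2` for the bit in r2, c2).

row 1, column 2

Recompute each row's even parity and compare to rp:
  r0: data parity 1, sent rp 1 → ok
  r1: data parity 1, sent rp 0 → mismatch
  r2: data parity 0, sent rp 0 → ok
  r3: data parity 0, sent rp 0 → ok
Recompute each column's even parity and compare to cp:
  c0: data parity 0, sent cp 0 → ok
  c1: data parity 1, sent cp 1 → ok
  c2: data parity 1, sent cp 0 → mismatch
Exactly one row (r1) and one column (c2) fail → the flipped bit is at their intersection.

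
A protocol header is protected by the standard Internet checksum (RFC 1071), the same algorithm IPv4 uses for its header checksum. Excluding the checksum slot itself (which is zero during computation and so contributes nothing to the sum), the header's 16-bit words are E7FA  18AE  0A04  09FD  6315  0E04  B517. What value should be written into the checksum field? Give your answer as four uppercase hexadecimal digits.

One's-complement addition (fold any carry out of bit 15 back into bit 0):
  0xE7FA + 0x18AE = 0x100A8 → wrap carry → 0x00A9
  0x00A9 + 0x0A04 = 0x00AAD
  0x0AAD + 0x09FD = 0x014AA
  0x14AA + 0x6315 = 0x077BF
  0x77BF + 0x0E04 = 0x085C3
  0x85C3 + 0xB517 = 0x13ADA → wrap carry → 0x3ADB
One's-complement sum = 0x3ADB.
Checksum = ~0x3ADB & 0xFFFF = 0xC524.

C524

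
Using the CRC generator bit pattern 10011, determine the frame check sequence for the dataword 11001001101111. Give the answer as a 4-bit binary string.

Append 4 zeros: 110010011011110000. Divide by 10011 (XOR where the leading bit is 1):
  pos 0: 11001 XOR 10011 = 01010
  pos 1: 10100 XOR 10011 = 00111
  pos 3: 11101 XOR 10011 = 01110
  pos 4: 11101 XOR 10011 = 01110
  pos 5: 11100 XOR 10011 = 01111
  pos 6: 11111 XOR 10011 = 01100
  pos 7: 11001 XOR 10011 = 01010
  pos 8: 10101 XOR 10011 = 00110
  pos 10: 11010 XOR 10011 = 01001
  pos 11: 10010 XOR 10011 = 00001
Remainder (last 4 bits) = 0100. This is the CRC / FCS.

0100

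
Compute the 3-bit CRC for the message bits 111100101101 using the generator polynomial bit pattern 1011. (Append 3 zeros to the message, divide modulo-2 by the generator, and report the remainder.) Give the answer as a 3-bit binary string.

110

Append 3 zeros: 111100101101000. Divide by 1011 (XOR where the leading bit is 1):
  pos 0: 1111 XOR 1011 = 0100
  pos 1: 1000 XOR 1011 = 0011
  pos 3: 1101 XOR 1011 = 0110
  pos 4: 1100 XOR 1011 = 0111
  pos 5: 1111 XOR 1011 = 0100
  pos 6: 1001 XOR 1011 = 0010
  pos 8: 1001 XOR 1011 = 0010
  pos 10: 1000 XOR 1011 = 0011
Remainder (last 3 bits) = 110. This is the CRC / FCS.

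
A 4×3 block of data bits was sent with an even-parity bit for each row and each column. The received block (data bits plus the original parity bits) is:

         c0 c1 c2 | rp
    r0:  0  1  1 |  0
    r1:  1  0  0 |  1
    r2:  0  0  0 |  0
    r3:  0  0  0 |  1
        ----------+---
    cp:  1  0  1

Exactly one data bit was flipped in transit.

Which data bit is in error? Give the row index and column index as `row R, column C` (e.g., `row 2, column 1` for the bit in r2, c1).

row 3, column 1

Recompute each row's even parity and compare to rp:
  r0: data parity 0, sent rp 0 → ok
  r1: data parity 1, sent rp 1 → ok
  r2: data parity 0, sent rp 0 → ok
  r3: data parity 0, sent rp 1 → mismatch
Recompute each column's even parity and compare to cp:
  c0: data parity 1, sent cp 1 → ok
  c1: data parity 1, sent cp 0 → mismatch
  c2: data parity 1, sent cp 1 → ok
Exactly one row (r3) and one column (c1) fail → the flipped bit is at their intersection.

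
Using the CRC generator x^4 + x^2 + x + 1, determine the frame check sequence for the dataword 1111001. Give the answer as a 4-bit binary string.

Append 4 zeros: 11110010000. Divide by 10111 (XOR where the leading bit is 1):
  pos 0: 11110 XOR 10111 = 01001
  pos 1: 10010 XOR 10111 = 00101
  pos 3: 10110 XOR 10111 = 00001
Remainder (last 4 bits) = 1000. This is the CRC / FCS.

1000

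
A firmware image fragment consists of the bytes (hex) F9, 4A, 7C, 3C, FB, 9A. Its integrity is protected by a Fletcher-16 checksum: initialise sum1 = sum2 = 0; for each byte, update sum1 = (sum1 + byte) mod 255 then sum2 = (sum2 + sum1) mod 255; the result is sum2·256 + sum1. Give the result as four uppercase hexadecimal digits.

8893

Running sums (mod 255):
  after byte 0 (F9): sum1=249, sum2=249
  after byte 1 (4A): sum1=68, sum2=62
  after byte 2 (7C): sum1=192, sum2=254
  after byte 3 (3C): sum1=252, sum2=251
  after byte 4 (FB): sum1=248, sum2=244
  after byte 5 (9A): sum1=147, sum2=136
Checksum = sum2·256 + sum1 = 136·256 + 147 = 34963 = 0x8893.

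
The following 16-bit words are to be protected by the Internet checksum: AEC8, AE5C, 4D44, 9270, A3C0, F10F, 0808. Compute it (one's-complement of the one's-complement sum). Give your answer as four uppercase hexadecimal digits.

264D

One's-complement addition (fold any carry out of bit 15 back into bit 0):
  0xAEC8 + 0xAE5C = 0x15D24 → wrap carry → 0x5D25
  0x5D25 + 0x4D44 = 0x0AA69
  0xAA69 + 0x9270 = 0x13CD9 → wrap carry → 0x3CDA
  0x3CDA + 0xA3C0 = 0x0E09A
  0xE09A + 0xF10F = 0x1D1A9 → wrap carry → 0xD1AA
  0xD1AA + 0x0808 = 0x0D9B2
One's-complement sum = 0xD9B2.
Checksum = ~0xD9B2 & 0xFFFF = 0x264D.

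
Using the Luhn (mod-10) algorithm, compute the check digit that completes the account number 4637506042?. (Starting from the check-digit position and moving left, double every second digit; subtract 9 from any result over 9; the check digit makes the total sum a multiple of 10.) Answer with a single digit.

6

Partial digits right→left: 2 4 0 6 0 5 7 3 6 4
Double every second digit counting from the check-digit position (so the 1st, 3rd, 5th, ... of the partial from the right).
  doubled (with −9 where >9): 4 0 0 5 3 → sum 12
  kept as-is: 4 6 5 3 4 → sum 22
Total = 12 + 22 = 34.
Check digit = (10 − (34 mod 10)) mod 10 = 6.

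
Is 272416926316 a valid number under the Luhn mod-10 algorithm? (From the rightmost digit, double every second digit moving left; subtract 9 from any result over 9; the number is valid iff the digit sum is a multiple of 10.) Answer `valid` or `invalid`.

From the right, keep odd positions and double even positions (subtract 9 from any doubled value over 9):
  doubled (positions 2,4,...): 2 3 9 2 4 4 → sum 24
  kept (positions 1,3,...): 6 3 2 6 4 7 → sum 28
Total = 52.
52 mod 10 = 2, so the number is invalid.

invalid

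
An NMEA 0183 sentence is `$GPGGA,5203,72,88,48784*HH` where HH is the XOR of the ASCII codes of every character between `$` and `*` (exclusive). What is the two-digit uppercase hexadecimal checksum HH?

XOR the ASCII codes of the payload characters:
  'G' = 0x47 → acc = 0x47
  'P' = 0x50 → acc = 0x17
  'G' = 0x47 → acc = 0x50
  'G' = 0x47 → acc = 0x17
  'A' = 0x41 → acc = 0x56
  ',' = 0x2C → acc = 0x7A
  '5' = 0x35 → acc = 0x4F
  '2' = 0x32 → acc = 0x7D
  '0' = 0x30 → acc = 0x4D
  '3' = 0x33 → acc = 0x7E
  ',' = 0x2C → acc = 0x52
  '7' = 0x37 → acc = 0x65
  '2' = 0x32 → acc = 0x57
  ',' = 0x2C → acc = 0x7B
  '8' = 0x38 → acc = 0x43
  '8' = 0x38 → acc = 0x7B
  ',' = 0x2C → acc = 0x57
  '4' = 0x34 → acc = 0x63
  '8' = 0x38 → acc = 0x5B
  '7' = 0x37 → acc = 0x6C
  '8' = 0x38 → acc = 0x54
  '4' = 0x34 → acc = 0x60
Checksum = 0x60.

60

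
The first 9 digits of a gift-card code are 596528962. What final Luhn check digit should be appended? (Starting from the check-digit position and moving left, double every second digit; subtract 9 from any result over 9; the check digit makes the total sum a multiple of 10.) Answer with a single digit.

1

Partial digits right→left: 2 6 9 8 2 5 6 9 5
Double every second digit counting from the check-digit position (so the 1st, 3rd, 5th, ... of the partial from the right).
  doubled (with −9 where >9): 4 9 4 3 1 → sum 21
  kept as-is: 6 8 5 9 → sum 28
Total = 21 + 28 = 49.
Check digit = (10 − (49 mod 10)) mod 10 = 1.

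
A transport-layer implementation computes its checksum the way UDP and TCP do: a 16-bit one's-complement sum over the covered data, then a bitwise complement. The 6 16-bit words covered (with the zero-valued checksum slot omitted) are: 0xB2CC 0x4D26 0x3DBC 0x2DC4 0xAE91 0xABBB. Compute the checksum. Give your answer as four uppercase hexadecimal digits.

One's-complement addition (fold any carry out of bit 15 back into bit 0):
  0xB2CC + 0x4D26 = 0x0FFF2
  0xFFF2 + 0x3DBC = 0x13DAE → wrap carry → 0x3DAF
  0x3DAF + 0x2DC4 = 0x06B73
  0x6B73 + 0xAE91 = 0x11A04 → wrap carry → 0x1A05
  0x1A05 + 0xABBB = 0x0C5C0
One's-complement sum = 0xC5C0.
Checksum = ~0xC5C0 & 0xFFFF = 0x3A3F.

3A3F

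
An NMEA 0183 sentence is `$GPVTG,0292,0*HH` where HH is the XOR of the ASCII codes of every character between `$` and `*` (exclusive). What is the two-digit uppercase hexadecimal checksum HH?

6B

XOR the ASCII codes of the payload characters:
  'G' = 0x47 → acc = 0x47
  'P' = 0x50 → acc = 0x17
  'V' = 0x56 → acc = 0x41
  'T' = 0x54 → acc = 0x15
  'G' = 0x47 → acc = 0x52
  ',' = 0x2C → acc = 0x7E
  '0' = 0x30 → acc = 0x4E
  '2' = 0x32 → acc = 0x7C
  '9' = 0x39 → acc = 0x45
  '2' = 0x32 → acc = 0x77
  ',' = 0x2C → acc = 0x5B
  '0' = 0x30 → acc = 0x6B
Checksum = 0x6B.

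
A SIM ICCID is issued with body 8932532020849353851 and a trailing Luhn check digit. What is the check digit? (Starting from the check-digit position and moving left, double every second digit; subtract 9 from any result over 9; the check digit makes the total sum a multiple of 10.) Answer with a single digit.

Partial digits right→left: 1 5 8 3 5 3 9 4 8 0 2 0 2 3 5 2 3 9 8
Double every second digit counting from the check-digit position (so the 1st, 3rd, 5th, ... of the partial from the right).
  doubled (with −9 where >9): 2 7 1 9 7 4 4 1 6 7 → sum 48
  kept as-is: 5 3 3 4 0 0 3 2 9 → sum 29
Total = 48 + 29 = 77.
Check digit = (10 − (77 mod 10)) mod 10 = 3.

3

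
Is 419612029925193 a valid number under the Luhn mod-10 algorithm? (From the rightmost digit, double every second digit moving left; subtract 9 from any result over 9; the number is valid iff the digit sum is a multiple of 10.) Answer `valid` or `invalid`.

invalid

From the right, keep odd positions and double even positions (subtract 9 from any doubled value over 9):
  doubled (positions 2,4,...): 9 1 9 4 4 3 2 → sum 32
  kept (positions 1,3,...): 3 1 2 9 0 1 9 4 → sum 29
Total = 61.
61 mod 10 = 1, so the number is invalid.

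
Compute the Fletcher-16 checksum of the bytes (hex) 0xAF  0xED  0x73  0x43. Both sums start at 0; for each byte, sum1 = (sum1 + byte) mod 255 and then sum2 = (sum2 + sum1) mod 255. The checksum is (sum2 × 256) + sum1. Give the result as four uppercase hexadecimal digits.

B254

Running sums (mod 255):
  after byte 0 (0xAF): sum1=175, sum2=175
  after byte 1 (0xED): sum1=157, sum2=77
  after byte 2 (0x73): sum1=17, sum2=94
  after byte 3 (0x43): sum1=84, sum2=178
Checksum = sum2·256 + sum1 = 178·256 + 84 = 45652 = 0xB254.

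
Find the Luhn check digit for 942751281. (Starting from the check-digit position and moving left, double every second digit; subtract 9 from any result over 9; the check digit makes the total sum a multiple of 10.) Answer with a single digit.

Partial digits right→left: 1 8 2 1 5 7 2 4 9
Double every second digit counting from the check-digit position (so the 1st, 3rd, 5th, ... of the partial from the right).
  doubled (with −9 where >9): 2 4 1 4 9 → sum 20
  kept as-is: 8 1 7 4 → sum 20
Total = 20 + 20 = 40.
Check digit = (10 − (40 mod 10)) mod 10 = 0.

0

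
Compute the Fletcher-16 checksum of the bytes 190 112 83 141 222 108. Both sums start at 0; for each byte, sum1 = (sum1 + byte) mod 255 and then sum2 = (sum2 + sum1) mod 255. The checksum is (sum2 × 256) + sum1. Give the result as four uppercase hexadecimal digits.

CA5B

Running sums (mod 255):
  after byte 0 (190): sum1=190, sum2=190
  after byte 1 (112): sum1=47, sum2=237
  after byte 2 (83): sum1=130, sum2=112
  after byte 3 (141): sum1=16, sum2=128
  after byte 4 (222): sum1=238, sum2=111
  after byte 5 (108): sum1=91, sum2=202
Checksum = sum2·256 + sum1 = 202·256 + 91 = 51803 = 0xCA5B.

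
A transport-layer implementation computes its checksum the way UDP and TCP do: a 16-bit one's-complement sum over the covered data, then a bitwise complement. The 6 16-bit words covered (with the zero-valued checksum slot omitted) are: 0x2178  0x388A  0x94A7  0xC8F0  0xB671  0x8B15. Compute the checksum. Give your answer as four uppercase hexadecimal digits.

06DE

One's-complement addition (fold any carry out of bit 15 back into bit 0):
  0x2178 + 0x388A = 0x05A02
  0x5A02 + 0x94A7 = 0x0EEA9
  0xEEA9 + 0xC8F0 = 0x1B799 → wrap carry → 0xB79A
  0xB79A + 0xB671 = 0x16E0B → wrap carry → 0x6E0C
  0x6E0C + 0x8B15 = 0x0F921
One's-complement sum = 0xF921.
Checksum = ~0xF921 & 0xFFFF = 0x06DE.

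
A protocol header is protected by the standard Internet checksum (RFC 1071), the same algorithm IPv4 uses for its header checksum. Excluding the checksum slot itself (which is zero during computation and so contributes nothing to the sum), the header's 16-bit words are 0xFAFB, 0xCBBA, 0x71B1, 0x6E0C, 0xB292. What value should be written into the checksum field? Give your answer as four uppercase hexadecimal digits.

One's-complement addition (fold any carry out of bit 15 back into bit 0):
  0xFAFB + 0xCBBA = 0x1C6B5 → wrap carry → 0xC6B6
  0xC6B6 + 0x71B1 = 0x13867 → wrap carry → 0x3868
  0x3868 + 0x6E0C = 0x0A674
  0xA674 + 0xB292 = 0x15906 → wrap carry → 0x5907
One's-complement sum = 0x5907.
Checksum = ~0x5907 & 0xFFFF = 0xA6F8.

A6F8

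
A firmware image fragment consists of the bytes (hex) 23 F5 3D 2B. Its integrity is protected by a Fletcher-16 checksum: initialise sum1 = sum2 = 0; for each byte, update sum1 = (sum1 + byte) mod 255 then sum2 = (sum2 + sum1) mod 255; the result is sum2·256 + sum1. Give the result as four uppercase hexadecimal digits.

Running sums (mod 255):
  after byte 0 (23): sum1=35, sum2=35
  after byte 1 (F5): sum1=25, sum2=60
  after byte 2 (3D): sum1=86, sum2=146
  after byte 3 (2B): sum1=129, sum2=20
Checksum = sum2·256 + sum1 = 20·256 + 129 = 5249 = 0x1481.

1481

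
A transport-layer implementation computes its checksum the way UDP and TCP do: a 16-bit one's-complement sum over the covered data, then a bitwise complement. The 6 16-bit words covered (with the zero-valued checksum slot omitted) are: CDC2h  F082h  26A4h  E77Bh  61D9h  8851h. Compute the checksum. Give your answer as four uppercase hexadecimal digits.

One's-complement addition (fold any carry out of bit 15 back into bit 0):
  0xCDC2 + 0xF082 = 0x1BE44 → wrap carry → 0xBE45
  0xBE45 + 0x26A4 = 0x0E4E9
  0xE4E9 + 0xE77B = 0x1CC64 → wrap carry → 0xCC65
  0xCC65 + 0x61D9 = 0x12E3E → wrap carry → 0x2E3F
  0x2E3F + 0x8851 = 0x0B690
One's-complement sum = 0xB690.
Checksum = ~0xB690 & 0xFFFF = 0x496F.

496F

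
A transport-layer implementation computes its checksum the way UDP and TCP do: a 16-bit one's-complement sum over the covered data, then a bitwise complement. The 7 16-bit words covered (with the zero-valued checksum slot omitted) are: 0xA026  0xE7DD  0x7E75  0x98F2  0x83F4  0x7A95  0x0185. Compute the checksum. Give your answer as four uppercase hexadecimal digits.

6084

One's-complement addition (fold any carry out of bit 15 back into bit 0):
  0xA026 + 0xE7DD = 0x18803 → wrap carry → 0x8804
  0x8804 + 0x7E75 = 0x10679 → wrap carry → 0x067A
  0x067A + 0x98F2 = 0x09F6C
  0x9F6C + 0x83F4 = 0x12360 → wrap carry → 0x2361
  0x2361 + 0x7A95 = 0x09DF6
  0x9DF6 + 0x0185 = 0x09F7B
One's-complement sum = 0x9F7B.
Checksum = ~0x9F7B & 0xFFFF = 0x6084.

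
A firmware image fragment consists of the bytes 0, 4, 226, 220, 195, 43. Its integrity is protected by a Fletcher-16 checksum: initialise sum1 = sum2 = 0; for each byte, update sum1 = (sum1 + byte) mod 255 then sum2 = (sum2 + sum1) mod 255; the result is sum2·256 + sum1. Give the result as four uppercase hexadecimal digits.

Running sums (mod 255):
  after byte 0 (0): sum1=0, sum2=0
  after byte 1 (4): sum1=4, sum2=4
  after byte 2 (226): sum1=230, sum2=234
  after byte 3 (220): sum1=195, sum2=174
  after byte 4 (195): sum1=135, sum2=54
  after byte 5 (43): sum1=178, sum2=232
Checksum = sum2·256 + sum1 = 232·256 + 178 = 59570 = 0xE8B2.

E8B2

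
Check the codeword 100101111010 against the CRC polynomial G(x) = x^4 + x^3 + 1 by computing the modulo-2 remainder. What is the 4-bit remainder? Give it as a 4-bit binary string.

0100

Modulo-2 division of 100101111010 by 11001:
  pos 0: 10010 XOR 11001 = 01011
  pos 1: 10111 XOR 11001 = 01110
  pos 2: 11101 XOR 11001 = 00100
  pos 4: 10011 XOR 11001 = 01010
  pos 5: 10100 XOR 11001 = 01101
  pos 6: 11011 XOR 11001 = 00010
Remainder = 0100 (nonzero — an error is detected).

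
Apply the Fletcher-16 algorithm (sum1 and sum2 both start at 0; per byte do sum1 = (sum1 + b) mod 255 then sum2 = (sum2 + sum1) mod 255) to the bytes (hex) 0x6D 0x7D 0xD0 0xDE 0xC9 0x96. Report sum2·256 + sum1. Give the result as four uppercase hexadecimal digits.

0EFA

Running sums (mod 255):
  after byte 0 (0x6D): sum1=109, sum2=109
  after byte 1 (0x7D): sum1=234, sum2=88
  after byte 2 (0xD0): sum1=187, sum2=20
  after byte 3 (0xDE): sum1=154, sum2=174
  after byte 4 (0xC9): sum1=100, sum2=19
  after byte 5 (0x96): sum1=250, sum2=14
Checksum = sum2·256 + sum1 = 14·256 + 250 = 3834 = 0x0EFA.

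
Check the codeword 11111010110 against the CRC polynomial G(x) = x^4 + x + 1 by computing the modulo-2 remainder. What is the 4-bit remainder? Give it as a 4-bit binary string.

Modulo-2 division of 11111010110 by 10011:
  pos 0: 11111 XOR 10011 = 01100
  pos 1: 11000 XOR 10011 = 01011
  pos 2: 10111 XOR 10011 = 00100
  pos 4: 10001 XOR 10011 = 00010
Remainder = 1010 (nonzero — an error is detected).

1010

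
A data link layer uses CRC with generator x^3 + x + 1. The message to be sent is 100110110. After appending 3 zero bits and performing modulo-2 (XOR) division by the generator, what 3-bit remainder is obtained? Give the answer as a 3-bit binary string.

100

Append 3 zeros: 100110110000. Divide by 1011 (XOR where the leading bit is 1):
  pos 0: 1001 XOR 1011 = 0010
  pos 2: 1010 XOR 1011 = 0001
  pos 5: 1110 XOR 1011 = 0101
  pos 6: 1010 XOR 1011 = 0001
Remainder (last 3 bits) = 100. This is the CRC / FCS.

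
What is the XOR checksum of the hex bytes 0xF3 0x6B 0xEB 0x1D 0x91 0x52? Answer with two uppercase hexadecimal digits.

XOR the bytes together:
  start with 0xF3
  0xF3 ⊕ 0x6B = 0x98
  0x98 ⊕ 0xEB = 0x73
  0x73 ⊕ 0x1D = 0x6E
  0x6E ⊕ 0x91 = 0xFF
  0xFF ⊕ 0x52 = 0xAD

AD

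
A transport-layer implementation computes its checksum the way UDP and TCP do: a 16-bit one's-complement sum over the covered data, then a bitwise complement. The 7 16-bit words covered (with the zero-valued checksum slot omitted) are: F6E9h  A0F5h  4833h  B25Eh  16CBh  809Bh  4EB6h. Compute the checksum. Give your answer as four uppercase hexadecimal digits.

8771

One's-complement addition (fold any carry out of bit 15 back into bit 0):
  0xF6E9 + 0xA0F5 = 0x197DE → wrap carry → 0x97DF
  0x97DF + 0x4833 = 0x0E012
  0xE012 + 0xB25E = 0x19270 → wrap carry → 0x9271
  0x9271 + 0x16CB = 0x0A93C
  0xA93C + 0x809B = 0x129D7 → wrap carry → 0x29D8
  0x29D8 + 0x4EB6 = 0x0788E
One's-complement sum = 0x788E.
Checksum = ~0x788E & 0xFFFF = 0x8771.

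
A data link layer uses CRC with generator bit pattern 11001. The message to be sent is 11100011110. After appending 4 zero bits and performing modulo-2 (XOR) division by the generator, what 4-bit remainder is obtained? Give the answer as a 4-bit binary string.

0100

Append 4 zeros: 111000111100000. Divide by 11001 (XOR where the leading bit is 1):
  pos 0: 11100 XOR 11001 = 00101
  pos 2: 10101 XOR 11001 = 01100
  pos 3: 11001 XOR 11001 = 00000
  pos 8: 11000 XOR 11001 = 00001
Remainder (last 4 bits) = 0100. This is the CRC / FCS.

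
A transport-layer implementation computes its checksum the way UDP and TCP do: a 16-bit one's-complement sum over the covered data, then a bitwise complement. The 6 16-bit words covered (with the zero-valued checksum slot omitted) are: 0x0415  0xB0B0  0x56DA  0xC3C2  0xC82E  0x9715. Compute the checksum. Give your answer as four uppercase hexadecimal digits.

D158

One's-complement addition (fold any carry out of bit 15 back into bit 0):
  0x0415 + 0xB0B0 = 0x0B4C5
  0xB4C5 + 0x56DA = 0x10B9F → wrap carry → 0x0BA0
  0x0BA0 + 0xC3C2 = 0x0CF62
  0xCF62 + 0xC82E = 0x19790 → wrap carry → 0x9791
  0x9791 + 0x9715 = 0x12EA6 → wrap carry → 0x2EA7
One's-complement sum = 0x2EA7.
Checksum = ~0x2EA7 & 0xFFFF = 0xD158.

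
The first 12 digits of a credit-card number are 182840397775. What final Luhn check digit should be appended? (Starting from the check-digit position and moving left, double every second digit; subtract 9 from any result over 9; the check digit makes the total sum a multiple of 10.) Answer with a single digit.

Partial digits right→left: 5 7 7 7 9 3 0 4 8 2 8 1
Double every second digit counting from the check-digit position (so the 1st, 3rd, 5th, ... of the partial from the right).
  doubled (with −9 where >9): 1 5 9 0 7 7 → sum 29
  kept as-is: 7 7 3 4 2 1 → sum 24
Total = 29 + 24 = 53.
Check digit = (10 − (53 mod 10)) mod 10 = 7.

7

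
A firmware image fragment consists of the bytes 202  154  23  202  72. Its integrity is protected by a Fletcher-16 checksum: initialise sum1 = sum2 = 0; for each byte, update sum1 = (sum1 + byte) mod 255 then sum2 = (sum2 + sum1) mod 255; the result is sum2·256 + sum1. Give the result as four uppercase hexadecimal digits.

Running sums (mod 255):
  after byte 0 (202): sum1=202, sum2=202
  after byte 1 (154): sum1=101, sum2=48
  after byte 2 (23): sum1=124, sum2=172
  after byte 3 (202): sum1=71, sum2=243
  after byte 4 (72): sum1=143, sum2=131
Checksum = sum2·256 + sum1 = 131·256 + 143 = 33679 = 0x838F.

838F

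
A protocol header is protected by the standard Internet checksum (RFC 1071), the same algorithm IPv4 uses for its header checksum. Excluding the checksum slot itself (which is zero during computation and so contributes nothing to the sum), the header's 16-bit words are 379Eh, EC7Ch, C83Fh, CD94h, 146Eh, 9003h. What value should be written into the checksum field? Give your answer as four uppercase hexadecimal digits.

A19E

One's-complement addition (fold any carry out of bit 15 back into bit 0):
  0x379E + 0xEC7C = 0x1241A → wrap carry → 0x241B
  0x241B + 0xC83F = 0x0EC5A
  0xEC5A + 0xCD94 = 0x1B9EE → wrap carry → 0xB9EF
  0xB9EF + 0x146E = 0x0CE5D
  0xCE5D + 0x9003 = 0x15E60 → wrap carry → 0x5E61
One's-complement sum = 0x5E61.
Checksum = ~0x5E61 & 0xFFFF = 0xA19E.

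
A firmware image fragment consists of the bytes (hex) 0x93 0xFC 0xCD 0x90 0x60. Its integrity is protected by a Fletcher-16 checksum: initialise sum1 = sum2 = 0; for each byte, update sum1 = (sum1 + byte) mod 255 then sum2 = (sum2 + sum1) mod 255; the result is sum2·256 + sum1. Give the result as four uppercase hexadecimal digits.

C04F

Running sums (mod 255):
  after byte 0 (0x93): sum1=147, sum2=147
  after byte 1 (0xFC): sum1=144, sum2=36
  after byte 2 (0xCD): sum1=94, sum2=130
  after byte 3 (0x90): sum1=238, sum2=113
  after byte 4 (0x60): sum1=79, sum2=192
Checksum = sum2·256 + sum1 = 192·256 + 79 = 49231 = 0xC04F.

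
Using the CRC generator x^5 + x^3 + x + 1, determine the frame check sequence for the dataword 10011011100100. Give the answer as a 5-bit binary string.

11111

Append 5 zeros: 1001101110010000000. Divide by 101011 (XOR where the leading bit is 1):
  pos 0: 100110 XOR 101011 = 001101
  pos 2: 110111 XOR 101011 = 011100
  pos 3: 111001 XOR 101011 = 010010
  pos 4: 100100 XOR 101011 = 001111
  pos 6: 111101 XOR 101011 = 010110
  pos 7: 101100 XOR 101011 = 000111
  pos 10: 111000 XOR 101011 = 010011
  pos 11: 100110 XOR 101011 = 001101
  pos 13: 110100 XOR 101011 = 011111
Remainder (last 5 bits) = 11111. This is the CRC / FCS.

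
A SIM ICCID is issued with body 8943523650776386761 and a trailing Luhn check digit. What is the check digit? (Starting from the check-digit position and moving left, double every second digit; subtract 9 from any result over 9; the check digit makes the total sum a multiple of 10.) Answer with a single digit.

3

Partial digits right→left: 1 6 7 6 8 3 6 7 7 0 5 6 3 2 5 3 4 9 8
Double every second digit counting from the check-digit position (so the 1st, 3rd, 5th, ... of the partial from the right).
  doubled (with −9 where >9): 2 5 7 3 5 1 6 1 8 7 → sum 45
  kept as-is: 6 6 3 7 0 6 2 3 9 → sum 42
Total = 45 + 42 = 87.
Check digit = (10 − (87 mod 10)) mod 10 = 3.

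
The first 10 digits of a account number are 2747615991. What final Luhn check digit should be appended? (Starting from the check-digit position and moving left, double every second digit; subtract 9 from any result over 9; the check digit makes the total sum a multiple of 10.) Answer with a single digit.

1

Partial digits right→left: 1 9 9 5 1 6 7 4 7 2
Double every second digit counting from the check-digit position (so the 1st, 3rd, 5th, ... of the partial from the right).
  doubled (with −9 where >9): 2 9 2 5 5 → sum 23
  kept as-is: 9 5 6 4 2 → sum 26
Total = 23 + 26 = 49.
Check digit = (10 − (49 mod 10)) mod 10 = 1.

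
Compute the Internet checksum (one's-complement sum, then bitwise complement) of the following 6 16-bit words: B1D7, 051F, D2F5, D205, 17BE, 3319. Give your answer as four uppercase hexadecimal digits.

One's-complement addition (fold any carry out of bit 15 back into bit 0):
  0xB1D7 + 0x051F = 0x0B6F6
  0xB6F6 + 0xD2F5 = 0x189EB → wrap carry → 0x89EC
  0x89EC + 0xD205 = 0x15BF1 → wrap carry → 0x5BF2
  0x5BF2 + 0x17BE = 0x073B0
  0x73B0 + 0x3319 = 0x0A6C9
One's-complement sum = 0xA6C9.
Checksum = ~0xA6C9 & 0xFFFF = 0x5936.

5936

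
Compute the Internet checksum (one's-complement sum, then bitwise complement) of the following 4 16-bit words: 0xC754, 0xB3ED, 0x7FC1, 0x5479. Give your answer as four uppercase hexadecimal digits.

One's-complement addition (fold any carry out of bit 15 back into bit 0):
  0xC754 + 0xB3ED = 0x17B41 → wrap carry → 0x7B42
  0x7B42 + 0x7FC1 = 0x0FB03
  0xFB03 + 0x5479 = 0x14F7C → wrap carry → 0x4F7D
One's-complement sum = 0x4F7D.
Checksum = ~0x4F7D & 0xFFFF = 0xB082.

B082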